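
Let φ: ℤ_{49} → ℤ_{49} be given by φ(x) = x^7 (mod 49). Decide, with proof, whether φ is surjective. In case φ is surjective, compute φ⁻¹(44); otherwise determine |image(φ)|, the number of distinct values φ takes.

7

φ(0) = 0^7 = 0.
φ(7): Repeated squaring mod 49: 7^1 ≡ 7, 7^2 ≡ 7² = 49 ≡ 0, 7^4 ≡ 0² = 0. Since 7 = 4 + 2 + 1, 7^7 ≡ 0·0·7: 0·0 = 0, then 0·7 = 0. So 7^7 ≡ 0 (mod 49).
So φ(0) = φ(7) = 0 while 0 ≠ 7, therefore φ is not injective.
A non-injective map from the 49-element set ℤ_{49} to itself takes at most 48 distinct values, so it cannot be surjective. Thus φ is not surjective.
Since φ is not surjective, we determine |image(φ)|. Computing x^7 mod 49 for each x (by repeated squaring, reducing mod 49 at every step), the values φ(0), φ(1), …, φ(48) are: 0, 1, 30, 31, 18, 19, 48, 0, 1, 30, 31, 18, 19, 48, 0, 1, 30, 31, 18, 19, 48, 0, 1, 30, 31, 18, 19, 48, 0, 1, 30, 31, 18, 19, 48, 0, 1, 30, 31, 18, 19, 48, 0, 1, 30, 31, 18, 19, 48.
The distinct values are {0, 1, 18, 19, 30, 31, 48}; there are 7 of them.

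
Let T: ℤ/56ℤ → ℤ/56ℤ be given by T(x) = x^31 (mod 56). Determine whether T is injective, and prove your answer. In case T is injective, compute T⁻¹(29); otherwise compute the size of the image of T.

T(0) = 0^31 = 0.
T(14): Repeated squaring mod 56: 14^1 ≡ 14, 14^2 ≡ 14² = 196 ≡ 28, 14^4 ≡ 28² = 784 ≡ 0, 14^8 ≡ 0² = 0, 14^16 ≡ 0² = 0. Since 31 = 16 + 8 + 4 + 2 + 1, 14^31 ≡ 0·0·0·28·14: 0·0 = 0, then 0·0 = 0, then 0·28 = 0, then 0·14 = 0. So 14^31 ≡ 0 (mod 56).
So T(0) = T(14) = 0 while 0 ≠ 14, thus T is not injective.
Since T is not injective, we determine |image(T)|. Computing x^31 mod 56 for each x (by repeated squaring, reducing mod 56 at every step), the values T(0), T(1), …, T(55) are: 0, 1, 16, 3, 32, 5, 48, 7, 8, 9, 24, 11, 40, 13, 0, 15, 16, 17, 32, 19, 48, 21, 8, 23, 24, 25, 40, 27, 0, 29, 16, 31, 32, 33, 48, 35, 8, 37, 24, 39, 40, 41, 0, 43, 16, 45, 32, 47, 48, 49, 8, 51, 24, 53, 40, 55.
The distinct values are {0, 1, 3, 5, 7, 8, 9, 11, 13, 15, 16, 17, 19, 21, 23, 24, 25, 27, 29, 31, 32, 33, 35, 37, 39, 40, 41, 43, 45, 47, 48, 49, 51, 53, 55}; there are 35 of them.

35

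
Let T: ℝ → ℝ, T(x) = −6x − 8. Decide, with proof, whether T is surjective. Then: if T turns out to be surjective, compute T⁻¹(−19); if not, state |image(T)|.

For any y ∈ ℝ, x = (y + 8)/(−6) satisfies T(x) = y.
Thus T is surjective.
Since T is surjective, we compute T⁻¹(−19) = (−19 + 8)/(−6) = 11/6.

11/6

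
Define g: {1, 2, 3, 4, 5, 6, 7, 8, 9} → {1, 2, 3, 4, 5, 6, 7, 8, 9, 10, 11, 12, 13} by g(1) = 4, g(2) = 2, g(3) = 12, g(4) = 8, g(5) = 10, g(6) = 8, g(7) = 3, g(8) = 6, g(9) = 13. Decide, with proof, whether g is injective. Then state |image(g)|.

8

g(4) = 8 = g(6) with 4 ≠ 6, so g is not injective.
The image of g is {2, 3, 4, 6, 8, 10, 12, 13}, which has 8 elements.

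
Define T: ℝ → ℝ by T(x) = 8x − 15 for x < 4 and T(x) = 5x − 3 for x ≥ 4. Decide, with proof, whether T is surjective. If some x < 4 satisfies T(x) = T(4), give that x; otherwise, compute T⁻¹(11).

Both pieces are strictly increasing (slopes 8 and 5), so each is injective on its own interval.
The left piece maps (−∞, 4) onto (−∞, 17); the right piece maps [4, ∞) onto [17, ∞).
These images together cover ℝ, so T is surjective.
Because the two images are disjoint, no x < 4 has T(x) = T(4), so we compute T⁻¹(11): 11 lies in (−∞, 17), so solve 8x − 15 = 11: x = (11 + 15)/8 = 13/4.

13/4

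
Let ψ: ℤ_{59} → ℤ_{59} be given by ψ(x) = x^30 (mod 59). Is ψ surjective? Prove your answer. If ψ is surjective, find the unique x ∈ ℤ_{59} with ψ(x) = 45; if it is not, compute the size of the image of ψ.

30

ψ(29): Repeated squaring mod 59: 29^1 ≡ 29, 29^2 ≡ 29² = 841 ≡ 15, 29^4 ≡ 15² = 225 ≡ 48, 29^8 ≡ 48² = 2304 ≡ 3, 29^16 ≡ 3² = 9. Since 30 = 16 + 8 + 4 + 2, 29^30 ≡ 9·3·48·15: 9·3 = 27, then 27·48 = 1296 ≡ 57, then 57·15 = 855 ≡ 29. So 29^30 ≡ 29 (mod 59).
ψ(30): Repeated squaring mod 59: 30^1 ≡ 30, 30^2 ≡ 30² = 900 ≡ 15, 30^4 ≡ 15² = 225 ≡ 48, 30^8 ≡ 48² = 2304 ≡ 3, 30^16 ≡ 3² = 9. Since 30 = 16 + 8 + 4 + 2, 30^30 ≡ 9·3·48·15: 9·3 = 27, then 27·48 = 1296 ≡ 57, then 57·15 = 855 ≡ 29. So 30^30 ≡ 29 (mod 59).
So ψ(29) = ψ(30) = 29 while 29 ≠ 30, so ψ is not injective.
A non-injective map from the 59-element set ℤ_{59} to itself takes at most 58 distinct values, so it cannot be surjective. So ψ is not surjective.
Since ψ is not surjective, we determine |image(ψ)|. Computing x^30 mod 59 for each x (by repeated squaring, reducing mod 59 at every step), the values ψ(0), ψ(1), …, ψ(58) are: 0, 1, 57, 3, 4, 5, 53, 7, 51, 9, 49, 48, 12, 46, 45, 15, 16, 17, 41, 19, 20, 21, 22, 36, 35, 25, 26, 27, 28, 29, 29, 28, 27, 26, 25, 35, 36, 22, 21, 20, 19, 41, 17, 16, 15, 45, 46, 12, 48, 49, 9, 51, 7, 53, 5, 4, 3, 57, 1.
The distinct values are {0, 1, 3, 4, 5, 7, 9, 12, 15, 16, 17, 19, 20, 21, 22, 25, 26, 27, 28, 29, 35, 36, 41, 45, 46, 48, 49, 51, 53, 57}; there are 30 of them.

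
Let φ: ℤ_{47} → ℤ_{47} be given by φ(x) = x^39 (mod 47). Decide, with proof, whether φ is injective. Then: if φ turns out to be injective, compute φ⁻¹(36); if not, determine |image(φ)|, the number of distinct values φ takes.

Since 47 is prime, the nonzero elements of ℤ_{47} form a cyclic group of order 46.
As gcd(39, 46) = 1, raising to the 39th power is a bijection on this group: if a^39 ≡ b^39 then (ab^{−1})^39 = 1, and the only element of order dividing gcd(39, 46) = 1 is 1, so a = b.
With φ(0) = 0 this makes φ injective on all of ℤ_{47}, hence bijective (finite equal-size domain and codomain). In particular φ is injective.
Since φ is injective, we find the preimage of 36. The inverse of x ↦ x^39 on (ℤ_{47})^× is x ↦ x^13, because 39·13 = 507 = 11·46 + 1 ≡ 1 (mod 46) and x^{46} = 1 for x ≠ 0 (Fermat). So φ⁻¹(36) = 36^13 mod 47.
Repeated squaring mod 47: 36^1 ≡ 36, 36^2 ≡ 36² = 1296 ≡ 27, 36^4 ≡ 27² = 729 ≡ 24, 36^8 ≡ 24² = 576 ≡ 12. Since 13 = 8 + 4 + 1, 36^13 ≡ 12·24·36: 12·24 = 288 ≡ 6, then 6·36 = 216 ≡ 28. So 36^13 ≡ 28 (mod 47).
Hence φ⁻¹(36) = 28.

28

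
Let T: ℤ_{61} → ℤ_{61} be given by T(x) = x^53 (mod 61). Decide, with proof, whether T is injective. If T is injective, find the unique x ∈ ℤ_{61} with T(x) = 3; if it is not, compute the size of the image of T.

52

Since 61 is prime, the nonzero elements of ℤ_{61} form a cyclic group of order 60.
As gcd(53, 60) = 1, raising to the 53rd power is a bijection on this group: if s^53 ≡ t^53 then (st^{−1})^53 = 1, and the only element of order dividing gcd(53, 60) = 1 is 1, so s = t.
With T(0) = 0 this makes T injective on all of ℤ_{61}, hence bijective (finite equal-size domain and codomain). In particular T is injective.
Since T is injective, we find the preimage of 3. The inverse of x ↦ x^53 on (ℤ_{61})^× is x ↦ x^17, because 53·17 = 901 = 15·60 + 1 ≡ 1 (mod 60) and x^{60} = 1 for x ≠ 0 (Fermat). So T⁻¹(3) = 3^17 mod 61.
Repeated squaring mod 61: 3^1 ≡ 3, 3^2 ≡ 3² = 9, 3^4 ≡ 9² = 81 ≡ 20, 3^8 ≡ 20² = 400 ≡ 34, 3^16 ≡ 34² = 1156 ≡ 58. Since 17 = 16 + 1, 3^17 ≡ 58·3: 58·3 = 174 ≡ 52. So 3^17 ≡ 52 (mod 61).
Hence T⁻¹(3) = 52.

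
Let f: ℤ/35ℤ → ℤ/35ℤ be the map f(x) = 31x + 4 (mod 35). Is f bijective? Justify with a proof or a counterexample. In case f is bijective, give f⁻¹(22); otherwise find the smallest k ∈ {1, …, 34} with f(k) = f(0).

13

Suppose f(x_1) = f(x_2) in ℤ/35ℤ. Then 31x_1 + 4 ≡ 31x_2 + 4 (mod 35), so 31(x_1 − x_2) ≡ 0 (mod 35).
Since gcd(31, 35) = 1, 31 is invertible modulo 35, hence x_1 − x_2 ≡ 0 (mod 35), i.e. x_1 = x_2.
We now compute 31⁻¹ mod 35 explicitly. Euclid's algorithm: 35 = 1·31 + 4, 31 = 7·4 + 3, 4 = 1·3 + 1; back-substituting gives 1 = 26·31 − 23·35, so 31⁻¹ ≡ 26 (mod 35).
Then y ↦ 26(y − 4) is a two-sided inverse to f, so every y ∈ ℤ/35ℤ has a preimage.
Therefore f is bijective.
Since f is bijective, we find f⁻¹(22): we need 31x ≡ 22 − 4 ≡ 18 (mod 35). Using 31⁻¹ = 26: x ≡ 26·18 = 468 = 13·35 + 13, so x = 13.
Check: f(13) = 31·13 + 4 = 407 = 11·35 + 22 ≡ 22 (mod 35).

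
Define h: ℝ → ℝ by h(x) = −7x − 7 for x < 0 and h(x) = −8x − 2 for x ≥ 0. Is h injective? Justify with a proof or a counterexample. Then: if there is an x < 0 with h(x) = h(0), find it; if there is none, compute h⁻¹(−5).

Both pieces are strictly decreasing (slopes −7 and −8), so each is injective on its own interval.
The left piece maps (−∞, 0) onto (−7, ∞); the right piece maps [0, ∞) onto (−∞, −2].
These images overlap. In particular h(0) = −2 (right piece), and solving −7x − 7 = −2 on the left piece gives x = −5/7 < 0.
So h(−5/7) = h(0) with −5/7 ≠ 0, and h is not injective. This x = −5/7 is the requested value below 0.

-5/7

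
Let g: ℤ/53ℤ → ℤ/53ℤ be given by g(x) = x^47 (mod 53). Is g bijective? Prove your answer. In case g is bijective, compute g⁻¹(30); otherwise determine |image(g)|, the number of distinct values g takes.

23

Since 53 is prime, the nonzero elements of ℤ/53ℤ form a cyclic group of order 52.
As gcd(47, 52) = 1, raising to the 47th power is a bijection on this group: if u^47 ≡ v^47 then (uv^{−1})^47 = 1, and the only element of order dividing gcd(47, 52) = 1 is 1, so u = v.
With g(0) = 0 this makes g injective on all of ℤ/53ℤ, hence bijective (finite equal-size domain and codomain). In particular g is bijective.
Since g is bijective, we find the preimage of 30. The inverse of x ↦ x^47 on (ℤ/53ℤ)^× is x ↦ x^31, because 47·31 = 1457 = 28·52 + 1 ≡ 1 (mod 52) and x^{52} = 1 for x ≠ 0 (Fermat). So g⁻¹(30) = 30^31 mod 53.
Repeated squaring mod 53: 30^1 ≡ 30, 30^2 ≡ 30² = 900 ≡ 52, 30^4 ≡ 52² = 2704 ≡ 1, 30^8 ≡ 1² = 1, 30^16 ≡ 1² = 1. Since 31 = 16 + 8 + 4 + 2 + 1, 30^31 ≡ 1·1·1·52·30: 1·1 = 1, then 1·1 = 1, then 1·52 = 52, then 52·30 = 1560 ≡ 23. So 30^31 ≡ 23 (mod 53).
Hence g⁻¹(30) = 23.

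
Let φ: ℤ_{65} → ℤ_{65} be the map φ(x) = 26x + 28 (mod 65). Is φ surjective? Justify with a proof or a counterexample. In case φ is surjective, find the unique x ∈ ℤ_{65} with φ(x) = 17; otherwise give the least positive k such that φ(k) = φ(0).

5

Since gcd(26, 65) = 13, we have 26x ≡ 0 (mod 13) for all x, so φ(x) ≡ 2 (mod 13).
But 0 ≢ 2 (mod 13), so 0 ∈ ℤ_{65} has no preimage. Therefore φ is not surjective.
Since φ is not surjective, we find the least positive k with φ(k) = φ(0): this means 26k ≡ 0 (mod 65), i.e. 65 ∣ 26k. Since gcd(26, 65) = 13, dividing through by 13 this holds exactly when 5 ∣ 2k, and as gcd(2, 5) = 1, exactly when 5 ∣ k.
The smallest positive such k is 5.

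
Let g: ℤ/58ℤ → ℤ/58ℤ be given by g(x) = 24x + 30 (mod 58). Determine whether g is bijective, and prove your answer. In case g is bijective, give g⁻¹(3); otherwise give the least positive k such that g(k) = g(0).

29

We have gcd(24, 58) = 2 > 1. Taking x_1 = 0 and x_2 = 29: g(0) = 30 and g(29) = 24·29 + 30 = 726 ≡ 30 (mod 58).
So g(0) = g(29) while 0 ≠ 29, thus g is not injective, hence not bijective.
Since g is not bijective, we find the least positive k with g(k) = g(0): this means 24k ≡ 0 (mod 58), i.e. 58 ∣ 24k. Since gcd(24, 58) = 2, dividing through by 2 this holds exactly when 29 ∣ 12k, and as gcd(12, 29) = 1, exactly when 29 ∣ k.
The smallest positive such k is 29.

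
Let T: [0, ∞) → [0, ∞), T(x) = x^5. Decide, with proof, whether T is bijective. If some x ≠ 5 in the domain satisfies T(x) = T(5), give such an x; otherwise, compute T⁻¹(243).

On [0, ∞), x ↦ x^5 is strictly increasing (injective) and for any y ∈ [0, ∞) the 5th root y^{1/5} lies in [0, ∞) (surjective). So T is bijective.
Since x ↦ x^5 is strictly increasing on [0, ∞), it is injective there, so no x ≠ 5 in the domain has T(x) = T(5). We therefore compute T⁻¹(243) = 243^{1/5} = 3 (indeed 3^5 = 243).

3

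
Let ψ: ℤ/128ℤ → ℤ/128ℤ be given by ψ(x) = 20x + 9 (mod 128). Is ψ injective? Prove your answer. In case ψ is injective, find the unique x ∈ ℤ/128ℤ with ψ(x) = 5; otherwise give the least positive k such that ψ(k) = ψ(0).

We have gcd(20, 128) = 4 > 1. Taking s = 0 and t = 32: ψ(0) = 9 and ψ(32) = 20·32 + 9 = 649 ≡ 9 (mod 128).
So ψ(0) = ψ(32) while 0 ≠ 32, therefore ψ is not injective.
Since ψ is not injective, we find the least positive k with ψ(k) = ψ(0): this means 20k ≡ 0 (mod 128), i.e. 128 ∣ 20k. Since gcd(20, 128) = 4, dividing through by 4 this holds exactly when 32 ∣ 5k, and as gcd(5, 32) = 1, exactly when 32 ∣ k.
The smallest positive such k is 32.

32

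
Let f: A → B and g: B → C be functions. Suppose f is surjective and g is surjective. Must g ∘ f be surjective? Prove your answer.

Let c ∈ C. Since g is surjective, there is b ∈ B with g(b) = c. Since f is surjective, there is a ∈ A with f(a) = b.
Then (g ∘ f)(a) = g(b) = c. Hence g ∘ f is surjective.

surjective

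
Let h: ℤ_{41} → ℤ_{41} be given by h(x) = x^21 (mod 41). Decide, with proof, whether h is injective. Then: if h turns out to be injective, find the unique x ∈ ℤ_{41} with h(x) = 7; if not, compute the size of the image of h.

Since 41 is prime, the nonzero elements of ℤ_{41} form a cyclic group of order 40.
As gcd(21, 40) = 1, raising to the 21st power is a bijection on this group: if u^21 ≡ v^21 then (uv^{−1})^21 = 1, and the only element of order dividing gcd(21, 40) = 1 is 1, so u = v.
With h(0) = 0 this makes h injective on all of ℤ_{41}, hence bijective (finite equal-size domain and codomain). In particular h is injective.
Since h is injective, we find the preimage of 7. The inverse of x ↦ x^21 on (ℤ_{41})^× is x ↦ x^21, because 21·21 = 441 = 11·40 + 1 ≡ 1 (mod 40) and x^{40} = 1 for x ≠ 0 (Fermat). So h⁻¹(7) = 7^21 mod 41.
Repeated squaring mod 41: 7^1 ≡ 7, 7^2 ≡ 7² = 49 ≡ 8, 7^4 ≡ 8² = 64 ≡ 23, 7^8 ≡ 23² = 529 ≡ 37, 7^16 ≡ 37² = 1369 ≡ 16. Since 21 = 16 + 4 + 1, 7^21 ≡ 16·23·7: 16·23 = 368 ≡ 40, then 40·7 = 280 ≡ 34. So 7^21 ≡ 34 (mod 41).
Hence h⁻¹(7) = 34.

34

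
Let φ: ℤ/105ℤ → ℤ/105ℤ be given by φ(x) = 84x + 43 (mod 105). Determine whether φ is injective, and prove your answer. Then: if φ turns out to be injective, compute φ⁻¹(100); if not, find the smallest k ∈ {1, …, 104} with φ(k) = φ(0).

We have gcd(84, 105) = 21 > 1. Taking x_1 = 0 and x_2 = 5: φ(0) = 43 and φ(5) = 84·5 + 43 = 463 ≡ 43 (mod 105).
So φ(0) = φ(5) while 0 ≠ 5, so φ is not injective.
Since φ is not injective, we find the least positive k with φ(k) = φ(0): this means 84k ≡ 0 (mod 105), i.e. 105 ∣ 84k. Since gcd(84, 105) = 21, dividing through by 21 this holds exactly when 5 ∣ 4k, and as gcd(4, 5) = 1, exactly when 5 ∣ k.
The smallest positive such k is 5.

5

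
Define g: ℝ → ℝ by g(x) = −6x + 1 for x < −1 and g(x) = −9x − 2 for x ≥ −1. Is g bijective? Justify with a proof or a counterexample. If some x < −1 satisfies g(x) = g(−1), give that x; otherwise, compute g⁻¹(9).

-4/3

Both pieces are strictly decreasing (slopes −6 and −9), so each is injective on its own interval.
The left piece maps (−∞, −1) onto (7, ∞); the right piece maps [−1, ∞) onto (−∞, 7].
Since 7 = 7, the images partition ℝ: g is injective and surjective, hence bijective.
Because the two images are disjoint, no x < −1 has g(x) = g(−1), so we compute g⁻¹(9): 9 lies in (7, ∞), so solve −6x + 1 = 9: x = (9 − 1)/(−6) = −4/3.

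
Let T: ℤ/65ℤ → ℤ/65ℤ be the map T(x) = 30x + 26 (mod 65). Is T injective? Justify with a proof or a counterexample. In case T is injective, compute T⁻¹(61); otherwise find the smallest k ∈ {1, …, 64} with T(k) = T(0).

13

We have gcd(30, 65) = 5 > 1. Taking a = 0 and b = 13: T(0) = 26 and T(13) = 30·13 + 26 = 416 ≡ 26 (mod 65).
So T(0) = T(13) while 0 ≠ 13, so T is not injective.
Since T is not injective, we find the least positive k with T(k) = T(0): this means 30k ≡ 0 (mod 65), i.e. 65 ∣ 30k. Since gcd(30, 65) = 5, dividing through by 5 this holds exactly when 13 ∣ 6k, and as gcd(6, 13) = 1, exactly when 13 ∣ k.
The smallest positive such k is 13.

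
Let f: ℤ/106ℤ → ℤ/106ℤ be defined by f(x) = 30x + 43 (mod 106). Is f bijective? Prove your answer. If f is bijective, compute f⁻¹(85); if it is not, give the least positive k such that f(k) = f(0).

By definition, f is injective if f(s) = f(t) implies s = t.
We have gcd(30, 106) = 2 > 1. Taking s = 0 and t = 53: f(0) = 43 and f(53) = 30·53 + 43 = 1633 ≡ 43 (mod 106).
So f(0) = f(53) while 0 ≠ 53, hence f is not injective, hence not bijective.
Since f is not bijective, we find the least positive k with f(k) = f(0): this means 30k ≡ 0 (mod 106), i.e. 106 ∣ 30k. Since gcd(30, 106) = 2, dividing through by 2 this holds exactly when 53 ∣ 15k, and as gcd(15, 53) = 1, exactly when 53 ∣ k.
The smallest positive such k is 53.

53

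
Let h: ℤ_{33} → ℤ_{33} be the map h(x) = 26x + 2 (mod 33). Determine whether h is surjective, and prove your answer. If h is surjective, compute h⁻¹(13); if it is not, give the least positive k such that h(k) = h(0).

22

Recall that h is surjective if every y in the codomain equals h(x) for some x in the domain.
Since gcd(26, 33) = 1, 26 is invertible modulo 33. Euclid's algorithm: 33 = 1·26 + 7, 26 = 3·7 + 5, 7 = 1·5 + 2, 5 = 2·2 + 1; back-substituting gives 1 = 14·26 − 11·33, so 26⁻¹ ≡ 14 (mod 33).
For any y ∈ ℤ_{33}, x = 14(y − 2) mod 33 satisfies h(x) = 26·14(y − 2) + 2 ≡ y (since 26·14 ≡ 1 mod 33). So every y has a preimage.
So h is surjective.
Since h is surjective, we compute h⁻¹(13): solve 26x + 2 ≡ 13 (mod 33), i.e. 26x ≡ 11 (mod 33).
Multiplying by 26⁻¹ = 14 gives x ≡ 14·11 = 154 = 4·33 + 22 ≡ 22 (mod 33).
Check: h(22) = 26·22 + 2 = 574 = 17·33 + 13 ≡ 13 (mod 33).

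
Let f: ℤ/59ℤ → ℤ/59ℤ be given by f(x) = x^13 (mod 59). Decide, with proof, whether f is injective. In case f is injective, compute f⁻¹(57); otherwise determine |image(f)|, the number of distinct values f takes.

Since 59 is prime, the nonzero elements of ℤ/59ℤ form a cyclic group of order 58.
As gcd(13, 58) = 1, raising to the 13th power is a bijection on this group: if u^13 ≡ v^13 then (uv^{−1})^13 = 1, and the only element of order dividing gcd(13, 58) = 1 is 1, so u = v.
With f(0) = 0 this makes f injective on all of ℤ/59ℤ, hence bijective (finite equal-size domain and codomain). In particular f is injective.
Since f is injective, we find the preimage of 57. The inverse of x ↦ x^13 on (ℤ/59ℤ)^× is x ↦ x^9, because 13·9 = 117 = 2·58 + 1 ≡ 1 (mod 58) and x^{58} = 1 for x ≠ 0 (Fermat). So f⁻¹(57) = 57^9 mod 59.
Repeated squaring mod 59: 57^1 ≡ 57, 57^2 ≡ 57² = 3249 ≡ 4, 57^4 ≡ 4² = 16, 57^8 ≡ 16² = 256 ≡ 20. Since 9 = 8 + 1, 57^9 ≡ 20·57: 20·57 = 1140 ≡ 19. So 57^9 ≡ 19 (mod 59).
Hence f⁻¹(57) = 19.

19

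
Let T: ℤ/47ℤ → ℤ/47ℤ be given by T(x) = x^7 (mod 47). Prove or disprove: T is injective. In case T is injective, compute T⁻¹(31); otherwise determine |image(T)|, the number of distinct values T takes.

Since 47 is prime, the nonzero elements of ℤ/47ℤ form a cyclic group of order 46.
As gcd(7, 46) = 1, raising to the 7th power is a bijection on this group: if u^7 ≡ v^7 then (uv^{−1})^7 = 1, and the only element of order dividing gcd(7, 46) = 1 is 1, so u = v.
With T(0) = 0 this makes T injective on all of ℤ/47ℤ, hence bijective (finite equal-size domain and codomain). In particular T is injective.
Since T is injective, we find the preimage of 31. The inverse of x ↦ x^7 on (ℤ/47ℤ)^× is x ↦ x^33, because 7·33 = 231 = 5·46 + 1 ≡ 1 (mod 46) and x^{46} = 1 for x ≠ 0 (Fermat). So T⁻¹(31) = 31^33 mod 47.
Repeated squaring mod 47: 31^1 ≡ 31, 31^2 ≡ 31² = 961 ≡ 21, 31^4 ≡ 21² = 441 ≡ 18, 31^8 ≡ 18² = 324 ≡ 42, 31^16 ≡ 42² = 1764 ≡ 25, 31^32 ≡ 25² = 625 ≡ 14. Since 33 = 32 + 1, 31^33 ≡ 14·31: 14·31 = 434 ≡ 11. So 31^33 ≡ 11 (mod 47).
Hence T⁻¹(31) = 11.

11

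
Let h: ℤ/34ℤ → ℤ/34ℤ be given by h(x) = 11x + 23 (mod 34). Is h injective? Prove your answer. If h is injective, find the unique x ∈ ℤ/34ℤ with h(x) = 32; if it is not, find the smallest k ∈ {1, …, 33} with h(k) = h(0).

If h(x_1) = h(x_2), then 11x_1 ≡ 11x_2 (mod 34). Because gcd(11, 34) = 1, we may cancel 11 to get x_1 ≡ x_2 (mod 34).
Therefore h is injective.
We now compute 11⁻¹ mod 34 explicitly. Euclid's algorithm: 34 = 3·11 + 1; back-substituting gives 1 = 31·11 − 10·34, so 11⁻¹ ≡ 31 (mod 34).
Since h is injective, we find h⁻¹(32): we need 11x ≡ 32 − 23 ≡ 9 (mod 34). Using 11⁻¹ = 31: x ≡ 31·9 = 279 = 8·34 + 7, so x = 7.
Check: h(7) = 11·7 + 23 = 100 = 2·34 + 32 ≡ 32 (mod 34).

7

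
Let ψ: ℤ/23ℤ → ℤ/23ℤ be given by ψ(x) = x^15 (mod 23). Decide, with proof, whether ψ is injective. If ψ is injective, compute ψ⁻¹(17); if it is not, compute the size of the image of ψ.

14

Since 23 is prime, the nonzero elements of ℤ/23ℤ form a cyclic group of order 22.
As gcd(15, 22) = 1, raising to the 15th power is a bijection on this group: if s^15 ≡ t^15 then (st^{−1})^15 = 1, and the only element of order dividing gcd(15, 22) = 1 is 1, so s = t.
With ψ(0) = 0 this makes ψ injective on all of ℤ/23ℤ, hence bijective (finite equal-size domain and codomain). In particular ψ is injective.
Since ψ is injective, we find the preimage of 17. The inverse of x ↦ x^15 on (ℤ/23ℤ)^× is x ↦ x^3, because 15·3 = 45 = 2·22 + 1 ≡ 1 (mod 22) and x^{22} = 1 for x ≠ 0 (Fermat). So ψ⁻¹(17) = 17^3 mod 23.
Repeated squaring mod 23: 17^1 ≡ 17, 17^2 ≡ 17² = 289 ≡ 13. Since 3 = 2 + 1, 17^3 ≡ 13·17: 13·17 = 221 ≡ 14. So 17^3 ≡ 14 (mod 23).
Hence ψ⁻¹(17) = 14.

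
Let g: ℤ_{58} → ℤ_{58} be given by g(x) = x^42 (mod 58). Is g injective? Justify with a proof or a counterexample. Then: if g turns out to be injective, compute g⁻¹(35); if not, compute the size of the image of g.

g(1) = 1^42 = 1.
g(5): Repeated squaring mod 58: 5^1 ≡ 5, 5^2 ≡ 5² = 25, 5^4 ≡ 25² = 625 ≡ 45, 5^8 ≡ 45² = 2025 ≡ 53, 5^16 ≡ 53² = 2809 ≡ 25, 5^32 ≡ 25² = 625 ≡ 45. Since 42 = 32 + 8 + 2, 5^42 ≡ 45·53·25: 45·53 = 2385 ≡ 7, then 7·25 = 175 ≡ 1. So 5^42 ≡ 1 (mod 58).
So g(1) = g(5) = 1 while 1 ≠ 5, so g is not injective.
Since g is not injective, we determine |image(g)|. Computing x^42 mod 58 for each x (by repeated squaring, reducing mod 58 at every step), the values g(0), g(1), …, g(57) are: 0, 1, 28, 57, 30, 1, 30, 1, 28, 1, 28, 57, 28, 1, 28, 57, 30, 57, 28, 57, 30, 57, 30, 1, 30, 1, 28, 57, 30, 29, 30, 57, 28, 1, 30, 1, 30, 57, 30, 57, 28, 57, 30, 57, 28, 1, 28, 57, 28, 1, 28, 1, 30, 1, 30, 57, 28, 1.
The distinct values are {0, 1, 28, 29, 30, 57}; there are 6 of them.

6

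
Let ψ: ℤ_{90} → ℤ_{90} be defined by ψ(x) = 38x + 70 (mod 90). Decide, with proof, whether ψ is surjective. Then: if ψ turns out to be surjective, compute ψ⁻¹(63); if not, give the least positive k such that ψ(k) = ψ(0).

By definition, surjectivity means every element of the codomain has a preimage under ψ.
Since gcd(38, 90) = 2, we have 38x ≡ 0 (mod 2) for all x, so ψ(x) ≡ 0 (mod 2).
But 1 ≢ 0 (mod 2), so 1 ∈ ℤ_{90} has no preimage. So ψ is not surjective.
Since ψ is not surjective, we find the least positive k with ψ(k) = ψ(0): this means 38k ≡ 0 (mod 90), i.e. 90 ∣ 38k. Since gcd(38, 90) = 2, dividing through by 2 this holds exactly when 45 ∣ 19k, and as gcd(19, 45) = 1, exactly when 45 ∣ k.
The smallest positive such k is 45.

45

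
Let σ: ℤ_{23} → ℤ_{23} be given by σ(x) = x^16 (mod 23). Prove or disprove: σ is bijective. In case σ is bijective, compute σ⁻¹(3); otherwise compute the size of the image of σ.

12

σ(11): Repeated squaring mod 23: 11^1 ≡ 11, 11^2 ≡ 11² = 121 ≡ 6, 11^4 ≡ 6² = 36 ≡ 13, 11^8 ≡ 13² = 169 ≡ 8, 11^16 ≡ 8² = 64 ≡ 18. So 11^16 ≡ 18 (mod 23).
σ(12): Repeated squaring mod 23: 12^1 ≡ 12, 12^2 ≡ 12² = 144 ≡ 6, 12^4 ≡ 6² = 36 ≡ 13, 12^8 ≡ 13² = 169 ≡ 8, 12^16 ≡ 8² = 64 ≡ 18. So 12^16 ≡ 18 (mod 23).
So σ(11) = σ(12) = 18 while 11 ≠ 12, hence σ is not injective, hence not bijective.
Since σ is not bijective, we determine |image(σ)|. Computing x^16 mod 23 for each x (by repeated squaring, reducing mod 23 at every step), the values σ(0), σ(1), …, σ(22) are: 0, 1, 9, 13, 12, 3, 2, 6, 16, 8, 4, 18, 18, 4, 8, 16, 6, 2, 3, 12, 13, 9, 1.
The distinct values are {0, 1, 2, 3, 4, 6, 8, 9, 12, 13, 16, 18}; there are 12 of them.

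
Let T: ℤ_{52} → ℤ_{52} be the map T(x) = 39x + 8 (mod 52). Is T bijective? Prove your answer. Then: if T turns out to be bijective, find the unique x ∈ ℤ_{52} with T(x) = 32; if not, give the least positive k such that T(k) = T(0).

We have gcd(39, 52) = 13 > 1. Taking s = 0 and t = 4: T(0) = 8 and T(4) = 39·4 + 8 = 164 ≡ 8 (mod 52).
So T(0) = T(4) while 0 ≠ 4, so T is not injective, hence not bijective.
Since T is not bijective, we find the least positive k with T(k) = T(0): this means 39k ≡ 0 (mod 52), i.e. 52 ∣ 39k. Since gcd(39, 52) = 13, dividing through by 13 this holds exactly when 4 ∣ 3k, and as gcd(3, 4) = 1, exactly when 4 ∣ k.
The smallest positive such k is 4.

4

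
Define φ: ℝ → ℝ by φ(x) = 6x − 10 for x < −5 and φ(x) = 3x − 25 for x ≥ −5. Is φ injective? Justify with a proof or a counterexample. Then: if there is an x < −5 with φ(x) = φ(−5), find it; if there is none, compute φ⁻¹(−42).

-16/3

Both pieces are strictly increasing (slopes 6 and 3), so each is injective on its own interval.
The left piece maps (−∞, −5) onto (−∞, −40); the right piece maps [−5, ∞) onto [−40, ∞).
These images are disjoint, so no value is attained by both pieces. Hence φ is injective.
Because the two images are disjoint, no x < −5 has φ(x) = φ(−5), so we compute φ⁻¹(−42): −42 lies in (−∞, −40), so solve 6x − 10 = −42: x = (−42 + 10)/6 = −16/3.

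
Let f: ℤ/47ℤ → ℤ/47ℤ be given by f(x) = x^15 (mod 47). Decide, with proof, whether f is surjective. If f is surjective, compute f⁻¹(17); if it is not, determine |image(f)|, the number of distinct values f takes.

32

Since 47 is prime, the nonzero elements of ℤ/47ℤ form a cyclic group of order 46.
As gcd(15, 46) = 1, raising to the 15th power is a bijection on this group: if s^15 ≡ t^15 then (st^{−1})^15 = 1, and the only element of order dividing gcd(15, 46) = 1 is 1, so s = t.
With f(0) = 0 this makes f injective on all of ℤ/47ℤ, hence bijective (finite equal-size domain and codomain). In particular f is surjective.
Since f is surjective, we find the preimage of 17. The inverse of x ↦ x^15 on (ℤ/47ℤ)^× is x ↦ x^43, because 15·43 = 645 = 14·46 + 1 ≡ 1 (mod 46) and x^{46} = 1 for x ≠ 0 (Fermat). So f⁻¹(17) = 17^43 mod 47.
Repeated squaring mod 47: 17^1 ≡ 17, 17^2 ≡ 17² = 289 ≡ 7, 17^4 ≡ 7² = 49 ≡ 2, 17^8 ≡ 2² = 4, 17^16 ≡ 4² = 16, 17^32 ≡ 16² = 256 ≡ 21. Since 43 = 32 + 8 + 2 + 1, 17^43 ≡ 21·4·7·17: 21·4 = 84 ≡ 37, then 37·7 = 259 ≡ 24, then 24·17 = 408 ≡ 32. So 17^43 ≡ 32 (mod 47).
Hence f⁻¹(17) = 32.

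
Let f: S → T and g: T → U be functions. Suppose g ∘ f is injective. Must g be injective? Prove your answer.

not injective

No. Take S = {0}, T = {0, 1, 2, 3}, U = {0, 1, 2, 3}, f(a) = a for each a ∈ S, and g(b) = 2 if b ∈ {2, 3} else g(b) = b.
Then g ∘ f = f is injective (S ⊂ T and f is the inclusion), but g(2) = g(3) = 2 with 2 ≠ 3, so g is not injective.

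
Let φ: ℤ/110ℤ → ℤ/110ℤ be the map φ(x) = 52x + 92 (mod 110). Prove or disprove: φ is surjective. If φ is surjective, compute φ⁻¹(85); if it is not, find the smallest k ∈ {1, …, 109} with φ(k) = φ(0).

By definition, φ is surjective if every y in the codomain equals φ(x) for some x in the domain.
Since gcd(52, 110) = 2, we have 52x ≡ 0 (mod 2) for all x, so φ(x) ≡ 0 (mod 2).
But 1 ≢ 0 (mod 2), so 1 ∈ ℤ/110ℤ has no preimage. So φ is not surjective.
Since φ is not surjective, we find the least positive k with φ(k) = φ(0): this means 52k ≡ 0 (mod 110), i.e. 110 ∣ 52k. Since gcd(52, 110) = 2, dividing through by 2 this holds exactly when 55 ∣ 26k, and as gcd(26, 55) = 1, exactly when 55 ∣ k.
The smallest positive such k is 55.

55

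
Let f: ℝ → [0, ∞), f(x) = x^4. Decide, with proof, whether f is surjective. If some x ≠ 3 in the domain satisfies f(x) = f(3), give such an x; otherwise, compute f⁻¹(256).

For any y ∈ [0, ∞), x = y^{1/4} ∈ ℝ satisfies x^4 = y, so f is surjective.
For the follow-up, such an x exists: taking x = −3 ∈ ℝ gives f(−3) = 81 = f(3) with −3 ≠ 3.

-3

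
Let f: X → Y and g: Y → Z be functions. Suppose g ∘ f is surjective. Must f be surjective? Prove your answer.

No. Take X = {1, 2, 3}, Y = {1, 2, 3, 4}, Z = {1}, f(a) = 1 for every a ∈ X, and g(b) = 1 for every b ∈ Y.
Then g ∘ f is surjective onto {1}, but 4 ∈ Y has no preimage under f, so f is not surjective.

not surjective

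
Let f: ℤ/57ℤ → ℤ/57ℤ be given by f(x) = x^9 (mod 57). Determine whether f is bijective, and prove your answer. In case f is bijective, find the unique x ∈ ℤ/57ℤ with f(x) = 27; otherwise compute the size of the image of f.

f(1) = 1^9 = 1.
f(4): Repeated squaring mod 57: 4^1 ≡ 4, 4^2 ≡ 4² = 16, 4^4 ≡ 16² = 256 ≡ 28, 4^8 ≡ 28² = 784 ≡ 43. Since 9 = 8 + 1, 4^9 ≡ 43·4: 43·4 = 172 ≡ 1. So 4^9 ≡ 1 (mod 57).
So f(1) = f(4) = 1 while 1 ≠ 4, so f is not injective, hence not bijective.
Since f is not bijective, we determine |image(f)|. Computing x^9 mod 57 for each x (by repeated squaring, reducing mod 57 at every step), the values f(0), f(1), …, f(56) are: 0, 1, 56, 18, 1, 20, 39, 1, 56, 39, 37, 20, 18, 37, 56, 18, 1, 20, 18, 19, 20, 18, 37, 20, 39, 1, 20, 18, 1, 56, 39, 37, 56, 18, 37, 20, 39, 37, 38, 39, 37, 56, 39, 1, 20, 39, 37, 20, 18, 1, 56, 18, 37, 56, 39, 1, 56.
The distinct values are {0, 1, 18, 19, 20, 37, 38, 39, 56}; there are 9 of them.

9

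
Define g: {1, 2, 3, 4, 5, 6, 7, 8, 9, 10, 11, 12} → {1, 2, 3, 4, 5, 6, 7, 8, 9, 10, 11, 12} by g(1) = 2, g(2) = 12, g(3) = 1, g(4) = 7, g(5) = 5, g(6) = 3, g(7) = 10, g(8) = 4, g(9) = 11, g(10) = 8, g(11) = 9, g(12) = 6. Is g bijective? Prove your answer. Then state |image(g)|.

The values 2, 12, 1, 7, 5, 3, 10, 4, 11, 8, 9, 6 are a permutation of {1, 2, 3, 4, 5, 6, 7, 8, 9, 10, 11, 12}: each element appears exactly once.
So g is injective and surjective, hence bijective.
The image of g is {1, 2, 3, 4, 5, 6, 7, 8, 9, 10, 11, 12}, which has 12 elements.

12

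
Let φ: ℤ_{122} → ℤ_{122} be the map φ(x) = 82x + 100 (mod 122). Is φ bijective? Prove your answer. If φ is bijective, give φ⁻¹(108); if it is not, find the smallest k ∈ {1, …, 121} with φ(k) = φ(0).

We have gcd(82, 122) = 2 > 1. Taking s = 0 and t = 61: φ(0) = 100 and φ(61) = 82·61 + 100 = 5102 ≡ 100 (mod 122).
So φ(0) = φ(61) while 0 ≠ 61, thus φ is not injective, hence not bijective.
Since φ is not bijective, we find the least positive k with φ(k) = φ(0): this means 82k ≡ 0 (mod 122), i.e. 122 ∣ 82k. Since gcd(82, 122) = 2, dividing through by 2 this holds exactly when 61 ∣ 41k, and as gcd(41, 61) = 1, exactly when 61 ∣ k.
The smallest positive such k is 61.

61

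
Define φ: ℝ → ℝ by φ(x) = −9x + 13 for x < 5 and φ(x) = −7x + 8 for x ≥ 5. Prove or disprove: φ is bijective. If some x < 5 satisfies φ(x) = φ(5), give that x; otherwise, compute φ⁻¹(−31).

40/9

Both pieces are strictly decreasing (slopes −9 and −7), so each is injective on its own interval.
The left piece maps (−∞, 5) onto (−32, ∞); the right piece maps [5, ∞) onto (−∞, −27].
These images overlap. In particular φ(5) = −27 (right piece), and solving −9x + 13 = −27 on the left piece gives x = 40/9 < 5.
So φ(40/9) = φ(5) with 40/9 ≠ 5, and φ is not injective, hence not bijective. This x = 40/9 is the requested value below 5.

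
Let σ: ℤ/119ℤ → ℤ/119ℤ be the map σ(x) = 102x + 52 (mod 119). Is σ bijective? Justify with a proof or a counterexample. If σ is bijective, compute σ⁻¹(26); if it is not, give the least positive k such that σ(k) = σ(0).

7

We have gcd(102, 119) = 17 > 1. Taking u = 0 and v = 7: σ(0) = 52 and σ(7) = 102·7 + 52 = 766 ≡ 52 (mod 119).
So σ(0) = σ(7) while 0 ≠ 7, hence σ is not injective, hence not bijective.
Since σ is not bijective, we find the least positive k with σ(k) = σ(0): this means 102k ≡ 0 (mod 119), i.e. 119 ∣ 102k. Since gcd(102, 119) = 17, dividing through by 17 this holds exactly when 7 ∣ 6k, and as gcd(6, 7) = 1, exactly when 7 ∣ k.
The smallest positive such k is 7.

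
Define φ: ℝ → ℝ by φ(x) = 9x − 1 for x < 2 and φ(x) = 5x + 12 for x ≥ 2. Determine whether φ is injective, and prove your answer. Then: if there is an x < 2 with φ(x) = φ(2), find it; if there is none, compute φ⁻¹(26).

14/5

Both pieces are strictly increasing (slopes 9 and 5), so each is injective on its own interval.
The left piece maps (−∞, 2) onto (−∞, 17); the right piece maps [2, ∞) onto [22, ∞).
These images are disjoint, so no value is attained by both pieces. Thus φ is injective.
Because the two images are disjoint, no x < 2 has φ(x) = φ(2), so we compute φ⁻¹(26): 26 lies in [22, ∞), so solve 5x + 12 = 26: x = (26 − 12)/5 = 14/5.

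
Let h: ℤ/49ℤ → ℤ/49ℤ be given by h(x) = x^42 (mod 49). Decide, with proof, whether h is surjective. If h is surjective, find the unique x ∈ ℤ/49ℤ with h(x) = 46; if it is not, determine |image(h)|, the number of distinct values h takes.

2

h(1) = 1^42 = 1.
h(2): Repeated squaring mod 49: 2^1 ≡ 2, 2^2 ≡ 2² = 4, 2^4 ≡ 4² = 16, 2^8 ≡ 16² = 256 ≡ 11, 2^16 ≡ 11² = 121 ≡ 23, 2^32 ≡ 23² = 529 ≡ 39. Since 42 = 32 + 8 + 2, 2^42 ≡ 39·11·4: 39·11 = 429 ≡ 37, then 37·4 = 148 ≡ 1. So 2^42 ≡ 1 (mod 49).
So h(1) = h(2) = 1 while 1 ≠ 2, therefore h is not injective.
A non-injective map from the 49-element set ℤ/49ℤ to itself takes at most 48 distinct values, so it cannot be surjective. So h is not surjective.
Since h is not surjective, we determine |image(h)|. Computing x^42 mod 49 for each x (by repeated squaring, reducing mod 49 at every step), the values h(0), h(1), …, h(48) are: 0, 1, 1, 1, 1, 1, 1, 0, 1, 1, 1, 1, 1, 1, 0, 1, 1, 1, 1, 1, 1, 0, 1, 1, 1, 1, 1, 1, 0, 1, 1, 1, 1, 1, 1, 0, 1, 1, 1, 1, 1, 1, 0, 1, 1, 1, 1, 1, 1.
The distinct values are {0, 1}; there are 2 of them.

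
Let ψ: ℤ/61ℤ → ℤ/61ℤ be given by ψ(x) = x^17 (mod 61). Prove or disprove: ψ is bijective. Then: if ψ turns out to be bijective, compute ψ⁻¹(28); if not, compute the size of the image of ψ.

8

Since 61 is prime, the nonzero elements of ℤ/61ℤ form a cyclic group of order 60.
As gcd(17, 60) = 1, raising to the 17th power is a bijection on this group: if u^17 ≡ v^17 then (uv^{−1})^17 = 1, and the only element of order dividing gcd(17, 60) = 1 is 1, so u = v.
With ψ(0) = 0 this makes ψ injective on all of ℤ/61ℤ, hence bijective (finite equal-size domain and codomain). In particular ψ is bijective.
Since ψ is bijective, we find the preimage of 28. The inverse of x ↦ x^17 on (ℤ/61ℤ)^× is x ↦ x^53, because 17·53 = 901 = 15·60 + 1 ≡ 1 (mod 60) and x^{60} = 1 for x ≠ 0 (Fermat). So ψ⁻¹(28) = 28^53 mod 61.
Repeated squaring mod 61: 28^1 ≡ 28, 28^2 ≡ 28² = 784 ≡ 52, 28^4 ≡ 52² = 2704 ≡ 20, 28^8 ≡ 20² = 400 ≡ 34, 28^16 ≡ 34² = 1156 ≡ 58, 28^32 ≡ 58² = 3364 ≡ 9. Since 53 = 32 + 16 + 4 + 1, 28^53 ≡ 9·58·20·28: 9·58 = 522 ≡ 34, then 34·20 = 680 ≡ 9, then 9·28 = 252 ≡ 8. So 28^53 ≡ 8 (mod 61).
Hence ψ⁻¹(28) = 8.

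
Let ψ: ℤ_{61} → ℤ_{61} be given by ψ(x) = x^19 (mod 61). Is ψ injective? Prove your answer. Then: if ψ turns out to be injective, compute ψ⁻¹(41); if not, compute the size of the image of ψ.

Since 61 is prime, the nonzero elements of ℤ_{61} form a cyclic group of order 60.
As gcd(19, 60) = 1, raising to the 19th power is a bijection on this group: if u^19 ≡ v^19 then (uv^{−1})^19 = 1, and the only element of order dividing gcd(19, 60) = 1 is 1, so u = v.
With ψ(0) = 0 this makes ψ injective on all of ℤ_{61}, hence bijective (finite equal-size domain and codomain). In particular ψ is injective.
Since ψ is injective, we find the preimage of 41. The inverse of x ↦ x^19 on (ℤ_{61})^× is x ↦ x^19, because 19·19 = 361 = 6·60 + 1 ≡ 1 (mod 60) and x^{60} = 1 for x ≠ 0 (Fermat). So ψ⁻¹(41) = 41^19 mod 61.
Repeated squaring mod 61: 41^1 ≡ 41, 41^2 ≡ 41² = 1681 ≡ 34, 41^4 ≡ 34² = 1156 ≡ 58, 41^8 ≡ 58² = 3364 ≡ 9, 41^16 ≡ 9² = 81 ≡ 20. Since 19 = 16 + 2 + 1, 41^19 ≡ 20·34·41: 20·34 = 680 ≡ 9, then 9·41 = 369 ≡ 3. So 41^19 ≡ 3 (mod 61).
Hence ψ⁻¹(41) = 3.

3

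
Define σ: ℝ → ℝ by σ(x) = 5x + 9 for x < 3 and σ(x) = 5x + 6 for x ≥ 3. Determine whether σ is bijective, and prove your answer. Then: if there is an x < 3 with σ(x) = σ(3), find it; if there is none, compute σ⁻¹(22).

Both pieces are strictly increasing (slopes 5 and 5), so each is injective on its own interval.
The left piece maps (−∞, 3) onto (−∞, 24); the right piece maps [3, ∞) onto [21, ∞).
These images overlap. In particular σ(3) = 21 (right piece), and solving 5x + 9 = 21 on the left piece gives x = 12/5 < 3.
So σ(12/5) = σ(3) with 12/5 ≠ 3, and σ is not injective, hence not bijective. This x = 12/5 is the requested value below 3.

12/5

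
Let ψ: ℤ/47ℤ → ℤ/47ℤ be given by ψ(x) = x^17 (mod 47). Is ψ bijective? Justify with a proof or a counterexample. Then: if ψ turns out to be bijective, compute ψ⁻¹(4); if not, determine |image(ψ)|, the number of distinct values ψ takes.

9

Since 47 is prime, the nonzero elements of ℤ/47ℤ form a cyclic group of order 46.
As gcd(17, 46) = 1, raising to the 17th power is a bijection on this group: if x_1^17 ≡ x_2^17 then (x_1x_2^{−1})^17 = 1, and the only element of order dividing gcd(17, 46) = 1 is 1, so x_1 = x_2.
With ψ(0) = 0 this makes ψ injective on all of ℤ/47ℤ, hence bijective (finite equal-size domain and codomain). In particular ψ is bijective.
Since ψ is bijective, we find the preimage of 4. The inverse of x ↦ x^17 on (ℤ/47ℤ)^× is x ↦ x^19, because 17·19 = 323 = 7·46 + 1 ≡ 1 (mod 46) and x^{46} = 1 for x ≠ 0 (Fermat). So ψ⁻¹(4) = 4^19 mod 47.
Repeated squaring mod 47: 4^1 ≡ 4, 4^2 ≡ 4² = 16, 4^4 ≡ 16² = 256 ≡ 21, 4^8 ≡ 21² = 441 ≡ 18, 4^16 ≡ 18² = 324 ≡ 42. Since 19 = 16 + 2 + 1, 4^19 ≡ 42·16·4: 42·16 = 672 ≡ 14, then 14·4 = 56 ≡ 9. So 4^19 ≡ 9 (mod 47).
Hence ψ⁻¹(4) = 9.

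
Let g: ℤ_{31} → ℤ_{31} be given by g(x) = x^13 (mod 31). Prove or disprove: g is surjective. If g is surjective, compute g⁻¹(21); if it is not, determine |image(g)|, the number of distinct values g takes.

Since 31 is prime, the nonzero elements of ℤ_{31} form a cyclic group of order 30.
As gcd(13, 30) = 1, raising to the 13th power is a bijection on this group: if s^13 ≡ t^13 then (st^{−1})^13 = 1, and the only element of order dividing gcd(13, 30) = 1 is 1, so s = t.
With g(0) = 0 this makes g injective on all of ℤ_{31}, hence bijective (finite equal-size domain and codomain). In particular g is surjective.
Since g is surjective, we find the preimage of 21. The inverse of x ↦ x^13 on (ℤ_{31})^× is x ↦ x^7, because 13·7 = 91 = 3·30 + 1 ≡ 1 (mod 30) and x^{30} = 1 for x ≠ 0 (Fermat). So g⁻¹(21) = 21^7 mod 31.
Repeated squaring mod 31: 21^1 ≡ 21, 21^2 ≡ 21² = 441 ≡ 7, 21^4 ≡ 7² = 49 ≡ 18. Since 7 = 4 + 2 + 1, 21^7 ≡ 18·7·21: 18·7 = 126 ≡ 2, then 2·21 = 42 ≡ 11. So 21^7 ≡ 11 (mod 31).
Hence g⁻¹(21) = 11.

11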